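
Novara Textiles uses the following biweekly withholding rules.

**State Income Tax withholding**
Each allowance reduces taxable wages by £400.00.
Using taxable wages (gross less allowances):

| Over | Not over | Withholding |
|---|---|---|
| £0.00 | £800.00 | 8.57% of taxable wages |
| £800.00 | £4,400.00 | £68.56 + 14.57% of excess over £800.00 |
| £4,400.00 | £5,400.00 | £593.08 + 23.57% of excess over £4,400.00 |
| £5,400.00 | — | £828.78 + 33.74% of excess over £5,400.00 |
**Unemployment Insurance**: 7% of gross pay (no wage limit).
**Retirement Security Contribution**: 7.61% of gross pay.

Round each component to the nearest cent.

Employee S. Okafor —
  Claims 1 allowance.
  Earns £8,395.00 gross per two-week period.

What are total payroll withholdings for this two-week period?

State Income Tax: taxable = £8,395.00 − 1×£400.00 = £7,995.00
  £828.78 + 33.74% × (£7,995.00 − £5,400.00) = £828.78 + 33.74% × £2,595.00 = £1,704.33
Unemployment Insurance: 7% × £8,395.00 = £587.65
Retirement Security Contribution: 7.61% × £8,395.00 = £638.86
Total: £1,704.33 + £587.65 + £638.86 = £2,930.84

£2,930.84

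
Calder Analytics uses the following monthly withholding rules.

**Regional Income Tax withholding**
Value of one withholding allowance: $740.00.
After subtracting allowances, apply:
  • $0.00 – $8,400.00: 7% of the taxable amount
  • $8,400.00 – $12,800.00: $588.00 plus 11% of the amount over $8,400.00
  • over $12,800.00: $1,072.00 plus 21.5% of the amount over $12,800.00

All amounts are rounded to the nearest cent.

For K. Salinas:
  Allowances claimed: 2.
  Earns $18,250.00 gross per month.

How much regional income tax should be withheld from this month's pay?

Regional Income Tax: taxable = $18,250.00 − 2×$740.00 = $16,770.00
  $1,072.00 + 21.5% × ($16,770.00 − $12,800.00) = $1,072.00 + 21.5% × $3,970.00 = $1,925.55

$1,925.55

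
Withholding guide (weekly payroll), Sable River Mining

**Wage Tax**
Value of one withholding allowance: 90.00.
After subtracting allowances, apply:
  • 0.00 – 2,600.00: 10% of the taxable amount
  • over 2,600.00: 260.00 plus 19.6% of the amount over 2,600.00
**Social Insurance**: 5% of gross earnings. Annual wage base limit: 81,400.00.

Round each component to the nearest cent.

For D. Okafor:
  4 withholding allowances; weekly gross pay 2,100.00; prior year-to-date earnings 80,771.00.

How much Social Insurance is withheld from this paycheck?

31.45

Social Insurance: cap 81,400.00 − YTD 80,771.00 = 629.00 subject; 5% × 629.00 = 31.45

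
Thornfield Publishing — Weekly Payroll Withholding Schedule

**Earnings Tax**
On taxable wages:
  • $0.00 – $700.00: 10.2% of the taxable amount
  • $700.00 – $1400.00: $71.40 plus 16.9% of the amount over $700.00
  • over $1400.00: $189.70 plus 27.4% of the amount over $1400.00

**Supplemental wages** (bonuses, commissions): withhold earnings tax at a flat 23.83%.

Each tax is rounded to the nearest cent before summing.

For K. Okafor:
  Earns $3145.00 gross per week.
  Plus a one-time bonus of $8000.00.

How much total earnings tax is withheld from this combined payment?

Earnings Tax: taxable = $3145.00
  $189.70 + 27.4% × ($3145.00 − $1400.00) = $189.70 + 27.4% × $1745.00 = $667.83
Supplemental (23.83% flat on bonus): 23.83% × $8000.00 = $1906.40
Total earnings tax: $667.83 + $1906.40 = $2574.23

$2574.23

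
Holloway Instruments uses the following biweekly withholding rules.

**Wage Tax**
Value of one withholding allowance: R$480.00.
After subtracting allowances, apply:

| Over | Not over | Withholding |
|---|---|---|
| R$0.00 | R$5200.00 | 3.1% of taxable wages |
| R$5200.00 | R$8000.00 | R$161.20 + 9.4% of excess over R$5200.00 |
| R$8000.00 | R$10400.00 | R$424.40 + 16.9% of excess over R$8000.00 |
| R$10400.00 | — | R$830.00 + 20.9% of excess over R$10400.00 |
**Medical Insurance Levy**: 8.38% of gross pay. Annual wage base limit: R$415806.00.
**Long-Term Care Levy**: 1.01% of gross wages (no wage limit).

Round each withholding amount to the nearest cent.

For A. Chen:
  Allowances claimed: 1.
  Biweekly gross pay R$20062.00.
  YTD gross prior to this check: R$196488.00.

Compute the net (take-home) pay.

Wage Tax: taxable = R$20062.00 − 1×R$480.00 = R$19582.00
  R$830.00 + 20.9% × (R$19582.00 − R$10400.00) = R$830.00 + 20.9% × R$9182.00 = R$2749.04
Medical Insurance Levy: 8.38% × R$20062.00 = R$1681.20
Long-Term Care Levy: 1.01% × R$20062.00 = R$202.63
Total withheld: R$2749.04 + R$1681.20 + R$202.63 = R$4632.87
Net pay: R$20062.00 − R$4632.87 = R$15429.13

R$15429.13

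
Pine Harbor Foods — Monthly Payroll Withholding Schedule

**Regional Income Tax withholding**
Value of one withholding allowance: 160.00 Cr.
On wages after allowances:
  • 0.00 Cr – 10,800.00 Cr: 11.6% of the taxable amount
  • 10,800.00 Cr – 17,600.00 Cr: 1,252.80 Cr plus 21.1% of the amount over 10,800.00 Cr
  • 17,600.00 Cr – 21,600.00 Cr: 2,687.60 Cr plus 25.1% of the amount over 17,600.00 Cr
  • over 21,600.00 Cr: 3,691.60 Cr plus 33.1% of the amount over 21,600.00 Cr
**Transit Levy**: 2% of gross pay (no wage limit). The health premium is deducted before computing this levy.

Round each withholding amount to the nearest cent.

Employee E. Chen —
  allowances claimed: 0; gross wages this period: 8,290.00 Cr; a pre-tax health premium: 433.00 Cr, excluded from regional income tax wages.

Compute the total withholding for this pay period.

Regional Income Tax: taxable = 8,290.00 Cr − 433.00 Cr = 7,857.00 Cr
  11.6% × 7,857.00 Cr = 911.41 Cr
Transit Levy: 2% × 7,857.00 Cr = 157.14 Cr
Total: 911.41 Cr + 157.14 Cr = 1,068.55 Cr

1,068.55 Cr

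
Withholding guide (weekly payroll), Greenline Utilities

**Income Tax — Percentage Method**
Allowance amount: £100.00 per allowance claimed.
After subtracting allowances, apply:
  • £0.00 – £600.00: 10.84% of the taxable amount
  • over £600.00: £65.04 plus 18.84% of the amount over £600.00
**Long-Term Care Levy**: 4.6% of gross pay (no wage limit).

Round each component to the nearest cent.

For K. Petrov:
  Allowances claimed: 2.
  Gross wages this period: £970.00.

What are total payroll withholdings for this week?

Income Tax: taxable = £970.00 − 2×£100.00 = £770.00
  £65.04 + 18.84% × (£770.00 − £600.00) = £65.04 + 18.84% × £170.00 = £97.07
Long-Term Care Levy: 4.6% × £970.00 = £44.62
Total: £97.07 + £44.62 = £141.69

£141.69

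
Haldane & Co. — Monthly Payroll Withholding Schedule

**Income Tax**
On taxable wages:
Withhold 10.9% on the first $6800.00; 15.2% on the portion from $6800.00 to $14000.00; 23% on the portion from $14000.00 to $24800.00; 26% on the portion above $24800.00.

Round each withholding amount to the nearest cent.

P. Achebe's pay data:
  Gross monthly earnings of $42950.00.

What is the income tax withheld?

Income Tax: taxable = $42950.00
  $4319.60 + 26% × ($42950.00 − $24800.00) = $4319.60 + 26% × $18150.00 = $9038.60

$9038.60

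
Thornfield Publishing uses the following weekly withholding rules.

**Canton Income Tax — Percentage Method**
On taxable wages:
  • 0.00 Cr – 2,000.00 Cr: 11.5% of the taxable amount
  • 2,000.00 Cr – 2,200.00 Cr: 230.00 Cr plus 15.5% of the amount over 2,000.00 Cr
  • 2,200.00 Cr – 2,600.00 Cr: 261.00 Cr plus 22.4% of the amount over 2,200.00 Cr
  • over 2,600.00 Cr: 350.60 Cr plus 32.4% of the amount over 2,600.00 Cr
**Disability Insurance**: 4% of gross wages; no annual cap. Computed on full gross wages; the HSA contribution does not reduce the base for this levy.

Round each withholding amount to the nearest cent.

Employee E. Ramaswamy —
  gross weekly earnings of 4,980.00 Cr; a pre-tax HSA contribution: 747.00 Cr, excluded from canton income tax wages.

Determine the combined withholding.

1,078.89 Cr

Canton Income Tax: taxable = 4,980.00 Cr − 747.00 Cr = 4,233.00 Cr
  350.60 Cr + 32.4% × (4,233.00 Cr − 2,600.00 Cr) = 350.60 Cr + 32.4% × 1,633.00 Cr = 879.69 Cr
Disability Insurance: 4% × 4,980.00 Cr = 199.20 Cr
Total: 879.69 Cr + 199.20 Cr = 1,078.89 Cr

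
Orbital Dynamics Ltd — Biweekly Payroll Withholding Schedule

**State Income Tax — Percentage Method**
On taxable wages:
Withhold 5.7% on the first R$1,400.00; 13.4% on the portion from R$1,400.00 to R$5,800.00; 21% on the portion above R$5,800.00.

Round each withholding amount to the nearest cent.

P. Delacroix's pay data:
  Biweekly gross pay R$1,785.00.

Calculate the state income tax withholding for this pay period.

State Income Tax: taxable = R$1,785.00
  R$79.80 + 13.4% × (R$1,785.00 − R$1,400.00) = R$79.80 + 13.4% × R$385.00 = R$131.39

R$131.39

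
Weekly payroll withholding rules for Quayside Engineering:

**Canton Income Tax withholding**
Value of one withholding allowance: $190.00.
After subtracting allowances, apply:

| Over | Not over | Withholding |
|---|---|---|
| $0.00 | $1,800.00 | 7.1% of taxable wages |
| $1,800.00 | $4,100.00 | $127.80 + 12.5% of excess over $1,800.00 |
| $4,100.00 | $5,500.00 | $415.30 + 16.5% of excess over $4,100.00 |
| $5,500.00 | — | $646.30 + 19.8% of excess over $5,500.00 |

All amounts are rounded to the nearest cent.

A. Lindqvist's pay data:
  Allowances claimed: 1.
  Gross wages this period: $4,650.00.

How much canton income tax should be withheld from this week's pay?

$474.70

Canton Income Tax: taxable = $4,650.00 − 1×$190.00 = $4,460.00
  $415.30 + 16.5% × ($4,460.00 − $4,100.00) = $415.30 + 16.5% × $360.00 = $474.70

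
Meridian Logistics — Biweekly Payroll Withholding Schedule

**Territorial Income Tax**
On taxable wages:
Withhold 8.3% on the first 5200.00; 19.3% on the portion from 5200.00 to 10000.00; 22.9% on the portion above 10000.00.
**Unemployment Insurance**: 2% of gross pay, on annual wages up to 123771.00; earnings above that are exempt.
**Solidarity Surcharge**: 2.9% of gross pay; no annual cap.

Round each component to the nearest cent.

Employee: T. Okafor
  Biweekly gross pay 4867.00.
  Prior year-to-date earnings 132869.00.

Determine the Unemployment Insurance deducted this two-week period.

0.00

Unemployment Insurance: YTD 132869.00 ≥ cap 123771.00 → 0.00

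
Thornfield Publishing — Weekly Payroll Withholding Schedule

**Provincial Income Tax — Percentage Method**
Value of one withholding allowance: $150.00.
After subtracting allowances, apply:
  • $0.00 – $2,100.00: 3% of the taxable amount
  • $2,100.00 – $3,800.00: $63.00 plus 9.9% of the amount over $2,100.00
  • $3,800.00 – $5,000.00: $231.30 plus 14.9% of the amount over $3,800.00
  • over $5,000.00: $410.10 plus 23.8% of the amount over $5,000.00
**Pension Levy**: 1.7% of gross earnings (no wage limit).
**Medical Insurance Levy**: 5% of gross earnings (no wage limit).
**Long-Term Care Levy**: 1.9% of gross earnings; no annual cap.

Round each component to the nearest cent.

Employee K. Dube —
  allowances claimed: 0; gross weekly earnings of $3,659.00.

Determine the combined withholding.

Provincial Income Tax: taxable = $3,659.00
  $63.00 + 9.9% × ($3,659.00 − $2,100.00) = $63.00 + 9.9% × $1,559.00 = $217.34
Pension Levy: 1.7% × $3,659.00 = $62.20
Medical Insurance Levy: 5% × $3,659.00 = $182.95
Long-Term Care Levy: 1.9% × $3,659.00 = $69.52
Total: $217.34 + $62.20 + $182.95 + $69.52 = $532.01

$532.01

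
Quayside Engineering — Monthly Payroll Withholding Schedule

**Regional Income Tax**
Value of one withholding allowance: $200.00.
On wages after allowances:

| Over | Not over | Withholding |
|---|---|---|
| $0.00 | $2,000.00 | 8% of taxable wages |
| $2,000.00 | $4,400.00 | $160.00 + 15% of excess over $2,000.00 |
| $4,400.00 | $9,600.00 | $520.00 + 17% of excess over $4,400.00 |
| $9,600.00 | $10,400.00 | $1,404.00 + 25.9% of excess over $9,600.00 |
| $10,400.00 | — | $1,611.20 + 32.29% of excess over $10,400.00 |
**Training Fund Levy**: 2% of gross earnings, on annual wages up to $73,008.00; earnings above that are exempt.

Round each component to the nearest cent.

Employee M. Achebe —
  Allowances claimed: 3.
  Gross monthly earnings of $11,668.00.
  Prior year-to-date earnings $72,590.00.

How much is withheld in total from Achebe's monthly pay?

Regional Income Tax: taxable = $11,668.00 − 3×$200.00 = $11,068.00
  $1,611.20 + 32.29% × ($11,068.00 − $10,400.00) = $1,611.20 + 32.29% × $668.00 = $1,826.90
Training Fund Levy: cap $73,008.00 − YTD $72,590.00 = $418.00 subject; 2% × $418.00 = $8.36
Total: $1,826.90 + $8.36 = $1,835.26

$1,835.26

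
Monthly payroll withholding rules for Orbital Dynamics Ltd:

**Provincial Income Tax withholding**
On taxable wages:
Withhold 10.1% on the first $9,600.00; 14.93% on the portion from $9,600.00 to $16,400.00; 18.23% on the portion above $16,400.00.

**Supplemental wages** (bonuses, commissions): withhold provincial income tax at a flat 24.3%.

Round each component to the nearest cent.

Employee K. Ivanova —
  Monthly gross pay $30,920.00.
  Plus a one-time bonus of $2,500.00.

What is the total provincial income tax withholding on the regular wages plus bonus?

$5,239.34

Provincial Income Tax: taxable = $30,920.00
  $1,984.84 + 18.23% × ($30,920.00 − $16,400.00) = $1,984.84 + 18.23% × $14,520.00 = $4,631.84
Supplemental (24.3% flat on bonus): 24.3% × $2,500.00 = $607.50
Total provincial income tax: $4,631.84 + $607.50 = $5,239.34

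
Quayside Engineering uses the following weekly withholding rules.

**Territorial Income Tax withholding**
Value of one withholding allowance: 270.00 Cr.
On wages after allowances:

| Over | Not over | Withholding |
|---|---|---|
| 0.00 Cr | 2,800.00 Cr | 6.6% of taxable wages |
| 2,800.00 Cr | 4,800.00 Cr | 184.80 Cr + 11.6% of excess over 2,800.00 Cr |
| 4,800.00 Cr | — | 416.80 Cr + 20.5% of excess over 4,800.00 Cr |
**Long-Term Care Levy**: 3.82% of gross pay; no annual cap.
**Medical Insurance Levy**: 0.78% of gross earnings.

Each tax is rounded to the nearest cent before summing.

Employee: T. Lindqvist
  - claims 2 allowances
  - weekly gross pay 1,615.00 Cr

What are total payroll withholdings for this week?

145.24 Cr

Territorial Income Tax: taxable = 1,615.00 Cr − 2×270.00 Cr = 1,075.00 Cr
  6.6% × 1,075.00 Cr = 70.95 Cr
Long-Term Care Levy: 3.82% × 1,615.00 Cr = 61.69 Cr
Medical Insurance Levy: 0.78% × 1,615.00 Cr = 12.60 Cr
Total: 70.95 Cr + 61.69 Cr + 12.60 Cr = 145.24 Cr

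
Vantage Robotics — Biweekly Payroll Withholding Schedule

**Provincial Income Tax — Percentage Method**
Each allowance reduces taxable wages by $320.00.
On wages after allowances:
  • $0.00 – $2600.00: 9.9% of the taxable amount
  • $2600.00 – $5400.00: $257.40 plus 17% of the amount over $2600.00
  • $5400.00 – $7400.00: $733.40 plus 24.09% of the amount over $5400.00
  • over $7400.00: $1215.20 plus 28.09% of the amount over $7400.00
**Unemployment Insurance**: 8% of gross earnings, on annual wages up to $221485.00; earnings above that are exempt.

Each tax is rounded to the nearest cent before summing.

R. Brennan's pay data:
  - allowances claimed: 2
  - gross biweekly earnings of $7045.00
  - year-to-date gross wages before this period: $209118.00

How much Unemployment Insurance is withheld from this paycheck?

Unemployment Insurance: 8% × $7045.00 = $563.60

$563.60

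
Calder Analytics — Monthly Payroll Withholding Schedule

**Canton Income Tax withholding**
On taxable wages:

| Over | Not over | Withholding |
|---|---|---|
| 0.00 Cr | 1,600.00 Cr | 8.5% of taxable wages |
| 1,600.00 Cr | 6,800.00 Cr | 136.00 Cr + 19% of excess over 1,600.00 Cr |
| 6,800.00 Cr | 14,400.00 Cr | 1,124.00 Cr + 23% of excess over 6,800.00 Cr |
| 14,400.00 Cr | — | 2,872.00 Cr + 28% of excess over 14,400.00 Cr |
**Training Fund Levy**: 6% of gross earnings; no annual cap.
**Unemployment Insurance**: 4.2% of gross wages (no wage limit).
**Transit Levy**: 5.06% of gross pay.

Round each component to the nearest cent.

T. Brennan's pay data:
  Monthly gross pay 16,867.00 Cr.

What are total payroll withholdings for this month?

Canton Income Tax: taxable = 16,867.00 Cr
  2,872.00 Cr + 28% × (16,867.00 Cr − 14,400.00 Cr) = 2,872.00 Cr + 28% × 2,467.00 Cr = 3,562.76 Cr
Training Fund Levy: 6% × 16,867.00 Cr = 1,012.02 Cr
Unemployment Insurance: 4.2% × 16,867.00 Cr = 708.41 Cr
Transit Levy: 5.06% × 16,867.00 Cr = 853.47 Cr
Total: 3,562.76 Cr + 1,012.02 Cr + 708.41 Cr + 853.47 Cr = 6,136.66 Cr

6,136.66 Cr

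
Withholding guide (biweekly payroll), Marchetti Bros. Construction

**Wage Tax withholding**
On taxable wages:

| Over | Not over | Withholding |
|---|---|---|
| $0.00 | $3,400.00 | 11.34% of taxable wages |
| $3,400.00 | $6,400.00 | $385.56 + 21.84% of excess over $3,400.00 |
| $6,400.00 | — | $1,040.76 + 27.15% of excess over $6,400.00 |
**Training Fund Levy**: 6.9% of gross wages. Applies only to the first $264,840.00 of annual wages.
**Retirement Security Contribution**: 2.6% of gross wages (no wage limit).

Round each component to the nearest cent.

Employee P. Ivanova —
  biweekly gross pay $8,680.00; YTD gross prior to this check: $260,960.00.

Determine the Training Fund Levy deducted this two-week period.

$267.72

Training Fund Levy: cap $264,840.00 − YTD $260,960.00 = $3,880.00 subject; 6.9% × $3,880.00 = $267.72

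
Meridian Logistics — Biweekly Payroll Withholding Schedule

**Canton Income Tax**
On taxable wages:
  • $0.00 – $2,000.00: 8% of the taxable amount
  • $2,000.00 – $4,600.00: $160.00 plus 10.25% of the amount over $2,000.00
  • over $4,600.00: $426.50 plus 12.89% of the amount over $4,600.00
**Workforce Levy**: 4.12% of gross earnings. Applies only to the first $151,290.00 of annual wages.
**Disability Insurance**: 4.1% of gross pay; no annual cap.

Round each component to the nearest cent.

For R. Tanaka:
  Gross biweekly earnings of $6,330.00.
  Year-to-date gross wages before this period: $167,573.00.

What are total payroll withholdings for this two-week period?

$909.03

Canton Income Tax: taxable = $6,330.00
  $426.50 + 12.89% × ($6,330.00 − $4,600.00) = $426.50 + 12.89% × $1,730.00 = $649.50
Workforce Levy: YTD $167,573.00 ≥ cap $151,290.00 → $0.00
Disability Insurance: 4.1% × $6,330.00 = $259.53
Total: $649.50 + $0.00 + $259.53 = $909.03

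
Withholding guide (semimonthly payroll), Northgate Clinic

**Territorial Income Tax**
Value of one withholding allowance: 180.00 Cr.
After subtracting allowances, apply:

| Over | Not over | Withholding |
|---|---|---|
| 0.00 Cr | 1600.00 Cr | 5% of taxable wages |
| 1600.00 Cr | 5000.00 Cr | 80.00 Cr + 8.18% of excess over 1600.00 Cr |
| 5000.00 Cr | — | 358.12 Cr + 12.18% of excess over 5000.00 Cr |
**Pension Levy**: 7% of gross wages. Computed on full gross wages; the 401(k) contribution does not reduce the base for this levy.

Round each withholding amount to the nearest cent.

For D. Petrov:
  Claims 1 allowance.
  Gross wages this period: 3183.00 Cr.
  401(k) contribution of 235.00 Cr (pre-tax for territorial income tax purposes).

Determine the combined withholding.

Territorial Income Tax: taxable = 3183.00 Cr − 235.00 Cr − 1×180.00 Cr = 2768.00 Cr
  80.00 Cr + 8.18% × (2768.00 Cr − 1600.00 Cr) = 80.00 Cr + 8.18% × 1168.00 Cr = 175.54 Cr
Pension Levy: 7% × 3183.00 Cr = 222.81 Cr
Total: 175.54 Cr + 222.81 Cr = 398.35 Cr

398.35 Cr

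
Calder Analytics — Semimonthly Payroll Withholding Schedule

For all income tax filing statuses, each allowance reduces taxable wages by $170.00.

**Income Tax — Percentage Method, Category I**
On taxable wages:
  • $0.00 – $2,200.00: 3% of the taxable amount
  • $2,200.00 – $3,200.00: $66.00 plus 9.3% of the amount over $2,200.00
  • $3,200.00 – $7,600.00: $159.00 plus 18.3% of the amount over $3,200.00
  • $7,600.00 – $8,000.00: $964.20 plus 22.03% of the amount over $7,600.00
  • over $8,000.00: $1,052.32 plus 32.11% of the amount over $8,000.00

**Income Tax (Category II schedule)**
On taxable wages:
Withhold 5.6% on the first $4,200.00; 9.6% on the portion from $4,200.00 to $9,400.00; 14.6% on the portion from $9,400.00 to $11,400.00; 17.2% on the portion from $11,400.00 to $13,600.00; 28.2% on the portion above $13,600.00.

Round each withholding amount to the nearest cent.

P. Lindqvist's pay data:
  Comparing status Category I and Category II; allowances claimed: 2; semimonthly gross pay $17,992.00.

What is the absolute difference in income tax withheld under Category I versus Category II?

$1,604.12

Income Tax (Category I): taxable = $17,992.00 − 2×$170.00 = $17,652.00
  $1,052.32 + 32.11% × ($17,652.00 − $8,000.00) = $1,052.32 + 32.11% × $9,652.00 = $4,151.58
Income Tax (Category II): taxable = $17,992.00 − 2×$170.00 = $17,652.00
  $1,404.80 + 28.2% × ($17,652.00 − $13,600.00) = $1,404.80 + 28.2% × $4,052.00 = $2,547.46
Difference: |$4,151.58 − $2,547.46| = $1,604.12 (higher under Category I)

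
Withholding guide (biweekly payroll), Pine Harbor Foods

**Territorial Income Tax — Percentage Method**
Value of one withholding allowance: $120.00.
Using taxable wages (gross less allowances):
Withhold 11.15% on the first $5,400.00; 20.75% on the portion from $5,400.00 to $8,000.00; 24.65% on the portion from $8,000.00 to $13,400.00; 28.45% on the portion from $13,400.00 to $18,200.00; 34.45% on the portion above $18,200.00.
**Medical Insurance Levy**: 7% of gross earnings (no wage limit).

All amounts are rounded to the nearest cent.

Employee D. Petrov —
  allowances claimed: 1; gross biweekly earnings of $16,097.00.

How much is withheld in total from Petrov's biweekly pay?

Territorial Income Tax: taxable = $16,097.00 − 1×$120.00 = $15,977.00
  $2,472.70 + 28.45% × ($15,977.00 − $13,400.00) = $2,472.70 + 28.45% × $2,577.00 = $3,205.86
Medical Insurance Levy: 7% × $16,097.00 = $1,126.79
Total: $3,205.86 + $1,126.79 = $4,332.65

$4,332.65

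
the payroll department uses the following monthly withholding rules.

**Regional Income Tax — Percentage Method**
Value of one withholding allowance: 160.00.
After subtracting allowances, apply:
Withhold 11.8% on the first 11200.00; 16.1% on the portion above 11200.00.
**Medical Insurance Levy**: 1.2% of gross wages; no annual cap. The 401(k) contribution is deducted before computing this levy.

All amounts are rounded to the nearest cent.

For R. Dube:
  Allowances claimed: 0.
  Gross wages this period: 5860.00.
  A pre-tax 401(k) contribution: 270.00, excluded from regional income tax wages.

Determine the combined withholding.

726.70

Regional Income Tax: taxable = 5860.00 − 270.00 = 5590.00
  11.8% × 5590.00 = 659.62
Medical Insurance Levy: 1.2% × 5590.00 = 67.08
Total: 659.62 + 67.08 = 726.70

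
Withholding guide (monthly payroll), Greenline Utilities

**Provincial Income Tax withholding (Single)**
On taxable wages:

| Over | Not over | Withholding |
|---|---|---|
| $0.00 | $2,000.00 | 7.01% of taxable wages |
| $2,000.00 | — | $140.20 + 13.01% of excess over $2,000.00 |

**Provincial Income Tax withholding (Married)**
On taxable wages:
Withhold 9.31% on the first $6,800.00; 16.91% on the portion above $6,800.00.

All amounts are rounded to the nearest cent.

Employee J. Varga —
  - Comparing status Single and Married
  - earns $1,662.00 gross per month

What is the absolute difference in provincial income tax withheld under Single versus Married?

$38.22

Provincial Income Tax (Single): taxable = $1,662.00
  7.01% × $1,662.00 = $116.51
Provincial Income Tax (Married): taxable = $1,662.00
  9.31% × $1,662.00 = $154.73
Difference: |$116.51 − $154.73| = $38.22 (higher under Married)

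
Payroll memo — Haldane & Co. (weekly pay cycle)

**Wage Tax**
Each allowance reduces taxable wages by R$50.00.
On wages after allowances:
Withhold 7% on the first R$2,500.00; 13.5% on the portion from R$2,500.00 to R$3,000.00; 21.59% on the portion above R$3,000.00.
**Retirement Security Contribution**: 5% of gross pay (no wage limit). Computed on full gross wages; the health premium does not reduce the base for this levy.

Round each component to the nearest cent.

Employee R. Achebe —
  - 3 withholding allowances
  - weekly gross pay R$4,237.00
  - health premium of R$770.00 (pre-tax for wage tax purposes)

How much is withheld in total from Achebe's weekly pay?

Wage Tax: taxable = R$4,237.00 − R$770.00 − 3×R$50.00 = R$3,317.00
  R$242.50 + 21.59% × (R$3,317.00 − R$3,000.00) = R$242.50 + 21.59% × R$317.00 = R$310.94
Retirement Security Contribution: 5% × R$4,237.00 = R$211.85
Total: R$310.94 + R$211.85 = R$522.79

R$522.79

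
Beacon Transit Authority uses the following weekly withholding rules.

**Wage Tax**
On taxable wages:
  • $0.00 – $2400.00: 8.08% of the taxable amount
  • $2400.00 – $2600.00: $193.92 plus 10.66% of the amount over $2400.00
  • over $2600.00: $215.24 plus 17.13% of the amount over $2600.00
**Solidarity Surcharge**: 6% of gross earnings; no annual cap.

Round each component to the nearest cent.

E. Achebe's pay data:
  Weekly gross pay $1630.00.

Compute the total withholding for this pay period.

Wage Tax: taxable = $1630.00
  8.08% × $1630.00 = $131.70
Solidarity Surcharge: 6% × $1630.00 = $97.80
Total: $131.70 + $97.80 = $229.50

$229.50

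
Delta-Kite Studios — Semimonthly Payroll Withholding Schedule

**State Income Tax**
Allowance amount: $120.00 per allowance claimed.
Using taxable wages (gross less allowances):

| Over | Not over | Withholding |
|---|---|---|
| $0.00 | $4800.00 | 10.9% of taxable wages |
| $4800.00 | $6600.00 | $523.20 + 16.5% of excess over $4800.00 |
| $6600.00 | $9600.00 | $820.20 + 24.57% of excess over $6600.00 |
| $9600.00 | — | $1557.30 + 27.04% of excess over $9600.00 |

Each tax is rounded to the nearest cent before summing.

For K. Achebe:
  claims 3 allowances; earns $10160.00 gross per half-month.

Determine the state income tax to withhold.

$1611.38

State Income Tax: taxable = $10160.00 − 3×$120.00 = $9800.00
  $1557.30 + 27.04% × ($9800.00 − $9600.00) = $1557.30 + 27.04% × $200.00 = $1611.38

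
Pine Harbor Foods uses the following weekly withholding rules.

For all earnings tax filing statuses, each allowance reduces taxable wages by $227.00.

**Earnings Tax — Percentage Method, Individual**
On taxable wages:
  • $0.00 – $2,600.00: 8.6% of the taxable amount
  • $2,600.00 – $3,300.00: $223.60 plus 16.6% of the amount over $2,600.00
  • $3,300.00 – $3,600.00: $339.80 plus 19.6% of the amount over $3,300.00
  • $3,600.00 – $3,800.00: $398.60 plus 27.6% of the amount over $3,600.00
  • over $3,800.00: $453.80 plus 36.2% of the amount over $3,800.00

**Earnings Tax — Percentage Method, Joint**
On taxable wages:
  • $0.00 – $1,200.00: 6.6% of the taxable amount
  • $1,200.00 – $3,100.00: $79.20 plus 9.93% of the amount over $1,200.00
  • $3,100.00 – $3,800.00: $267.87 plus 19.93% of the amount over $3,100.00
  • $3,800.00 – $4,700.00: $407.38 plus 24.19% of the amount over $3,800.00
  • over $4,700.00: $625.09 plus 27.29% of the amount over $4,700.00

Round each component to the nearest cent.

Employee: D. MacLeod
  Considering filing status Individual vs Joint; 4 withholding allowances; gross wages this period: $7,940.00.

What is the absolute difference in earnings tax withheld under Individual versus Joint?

$362.29

Earnings Tax (Individual): taxable = $7,940.00 − 4×$227.00 = $7,032.00
  $453.80 + 36.2% × ($7,032.00 − $3,800.00) = $453.80 + 36.2% × $3,232.00 = $1,623.78
Earnings Tax (Joint): taxable = $7,940.00 − 4×$227.00 = $7,032.00
  $625.09 + 27.29% × ($7,032.00 − $4,700.00) = $625.09 + 27.29% × $2,332.00 = $1,261.49
Difference: |$1,623.78 − $1,261.49| = $362.29 (higher under Individual)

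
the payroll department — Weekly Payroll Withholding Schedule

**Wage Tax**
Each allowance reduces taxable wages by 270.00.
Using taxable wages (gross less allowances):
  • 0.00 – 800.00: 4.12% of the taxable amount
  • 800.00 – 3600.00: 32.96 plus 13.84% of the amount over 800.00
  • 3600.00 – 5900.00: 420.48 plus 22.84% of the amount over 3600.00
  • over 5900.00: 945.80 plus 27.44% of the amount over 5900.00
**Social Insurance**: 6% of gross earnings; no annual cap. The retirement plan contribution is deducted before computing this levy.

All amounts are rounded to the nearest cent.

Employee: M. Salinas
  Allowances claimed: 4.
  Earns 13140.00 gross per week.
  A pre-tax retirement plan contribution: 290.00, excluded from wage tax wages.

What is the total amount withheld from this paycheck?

3327.53

Wage Tax: taxable = 13140.00 − 290.00 − 4×270.00 = 11770.00
  945.80 + 27.44% × (11770.00 − 5900.00) = 945.80 + 27.44% × 5870.00 = 2556.53
Social Insurance: 6% × 12850.00 = 771.00
Total: 2556.53 + 771.00 = 3327.53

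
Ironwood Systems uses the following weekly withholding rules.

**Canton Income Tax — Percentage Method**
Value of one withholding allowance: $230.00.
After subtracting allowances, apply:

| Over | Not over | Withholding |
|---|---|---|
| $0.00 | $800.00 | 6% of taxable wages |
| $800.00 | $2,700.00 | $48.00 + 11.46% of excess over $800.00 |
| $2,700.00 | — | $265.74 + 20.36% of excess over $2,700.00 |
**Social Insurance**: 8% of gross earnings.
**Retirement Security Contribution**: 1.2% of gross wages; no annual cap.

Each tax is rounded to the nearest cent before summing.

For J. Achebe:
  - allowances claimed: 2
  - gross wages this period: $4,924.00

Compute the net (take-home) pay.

$3,846.10

Canton Income Tax: taxable = $4,924.00 − 2×$230.00 = $4,464.00
  $265.74 + 20.36% × ($4,464.00 − $2,700.00) = $265.74 + 20.36% × $1,764.00 = $624.89
Social Insurance: 8% × $4,924.00 = $393.92
Retirement Security Contribution: 1.2% × $4,924.00 = $59.09
Total withheld: $624.89 + $393.92 + $59.09 = $1,077.90
Net pay: $4,924.00 − $1,077.90 = $3,846.10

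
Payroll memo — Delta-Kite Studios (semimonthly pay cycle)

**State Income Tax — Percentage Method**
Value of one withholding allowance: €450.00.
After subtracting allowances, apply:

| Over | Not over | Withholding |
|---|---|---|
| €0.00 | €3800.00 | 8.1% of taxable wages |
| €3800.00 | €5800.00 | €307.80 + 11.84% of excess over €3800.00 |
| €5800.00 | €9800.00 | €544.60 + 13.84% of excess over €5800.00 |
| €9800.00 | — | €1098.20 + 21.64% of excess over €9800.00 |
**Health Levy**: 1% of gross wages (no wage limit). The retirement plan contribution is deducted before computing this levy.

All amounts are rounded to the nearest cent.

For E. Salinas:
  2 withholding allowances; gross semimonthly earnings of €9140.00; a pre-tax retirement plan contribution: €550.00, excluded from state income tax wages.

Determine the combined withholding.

State Income Tax: taxable = €9140.00 − €550.00 − 2×€450.00 = €7690.00
  €544.60 + 13.84% × (€7690.00 − €5800.00) = €544.60 + 13.84% × €1890.00 = €806.18
Health Levy: 1% × €8590.00 = €85.90
Total: €806.18 + €85.90 = €892.08

€892.08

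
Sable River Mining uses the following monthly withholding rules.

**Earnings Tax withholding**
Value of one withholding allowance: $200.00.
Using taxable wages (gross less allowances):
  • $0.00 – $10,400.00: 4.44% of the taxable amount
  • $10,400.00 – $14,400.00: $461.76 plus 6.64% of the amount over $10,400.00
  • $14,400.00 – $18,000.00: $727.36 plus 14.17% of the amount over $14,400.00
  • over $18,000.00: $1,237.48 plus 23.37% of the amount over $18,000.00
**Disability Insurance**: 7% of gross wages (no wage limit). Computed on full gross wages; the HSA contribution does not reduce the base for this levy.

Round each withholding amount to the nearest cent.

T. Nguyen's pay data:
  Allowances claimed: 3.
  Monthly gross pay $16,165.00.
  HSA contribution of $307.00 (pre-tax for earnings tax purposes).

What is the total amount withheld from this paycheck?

$1,980.49

Earnings Tax: taxable = $16,165.00 − $307.00 − 3×$200.00 = $15,258.00
  $727.36 + 14.17% × ($15,258.00 − $14,400.00) = $727.36 + 14.17% × $858.00 = $848.94
Disability Insurance: 7% × $16,165.00 = $1,131.55
Total: $848.94 + $1,131.55 = $1,980.49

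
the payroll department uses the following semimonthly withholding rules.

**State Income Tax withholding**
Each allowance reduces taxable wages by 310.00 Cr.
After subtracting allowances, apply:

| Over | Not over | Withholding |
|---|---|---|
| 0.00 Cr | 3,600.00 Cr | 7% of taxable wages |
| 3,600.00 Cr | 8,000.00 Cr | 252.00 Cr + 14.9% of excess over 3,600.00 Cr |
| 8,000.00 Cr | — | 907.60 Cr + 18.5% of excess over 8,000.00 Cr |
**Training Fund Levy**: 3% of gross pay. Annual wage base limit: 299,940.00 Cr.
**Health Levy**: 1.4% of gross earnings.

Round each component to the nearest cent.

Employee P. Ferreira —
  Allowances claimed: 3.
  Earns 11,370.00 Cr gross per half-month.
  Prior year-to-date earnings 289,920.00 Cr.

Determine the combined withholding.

1,818.78 Cr

State Income Tax: taxable = 11,370.00 Cr − 3×310.00 Cr = 10,440.00 Cr
  907.60 Cr + 18.5% × (10,440.00 Cr − 8,000.00 Cr) = 907.60 Cr + 18.5% × 2,440.00 Cr = 1,359.00 Cr
Training Fund Levy: cap 299,940.00 Cr − YTD 289,920.00 Cr = 10,020.00 Cr subject; 3% × 10,020.00 Cr = 300.60 Cr
Health Levy: 1.4% × 11,370.00 Cr = 159.18 Cr
Total: 1,359.00 Cr + 300.60 Cr + 159.18 Cr = 1,818.78 Cr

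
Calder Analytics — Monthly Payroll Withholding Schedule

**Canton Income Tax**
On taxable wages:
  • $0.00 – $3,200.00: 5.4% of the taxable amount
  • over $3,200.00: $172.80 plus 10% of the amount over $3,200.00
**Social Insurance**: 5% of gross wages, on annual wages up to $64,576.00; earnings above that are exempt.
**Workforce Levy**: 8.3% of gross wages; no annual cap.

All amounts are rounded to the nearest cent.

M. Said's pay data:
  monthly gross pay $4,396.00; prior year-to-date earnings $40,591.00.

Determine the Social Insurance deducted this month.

$219.80

Social Insurance: 5% × $4,396.00 = $219.80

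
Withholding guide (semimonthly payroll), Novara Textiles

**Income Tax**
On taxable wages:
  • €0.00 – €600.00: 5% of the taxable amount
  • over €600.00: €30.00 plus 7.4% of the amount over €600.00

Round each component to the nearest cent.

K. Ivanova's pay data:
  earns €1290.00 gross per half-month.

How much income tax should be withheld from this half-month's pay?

Income Tax: taxable = €1290.00
  €30.00 + 7.4% × (€1290.00 − €600.00) = €30.00 + 7.4% × €690.00 = €81.06

€81.06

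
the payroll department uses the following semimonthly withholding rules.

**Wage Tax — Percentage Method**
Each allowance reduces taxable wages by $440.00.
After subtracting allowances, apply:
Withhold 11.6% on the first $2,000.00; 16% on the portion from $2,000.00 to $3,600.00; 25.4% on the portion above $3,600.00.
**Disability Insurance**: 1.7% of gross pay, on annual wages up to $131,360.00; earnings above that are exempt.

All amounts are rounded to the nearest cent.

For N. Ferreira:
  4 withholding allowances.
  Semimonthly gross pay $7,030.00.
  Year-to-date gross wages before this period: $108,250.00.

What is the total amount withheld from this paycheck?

Wage Tax: taxable = $7,030.00 − 4×$440.00 = $5,270.00
  $488.00 + 25.4% × ($5,270.00 − $3,600.00) = $488.00 + 25.4% × $1,670.00 = $912.18
Disability Insurance: 1.7% × $7,030.00 = $119.51
Total: $912.18 + $119.51 = $1,031.69

$1,031.69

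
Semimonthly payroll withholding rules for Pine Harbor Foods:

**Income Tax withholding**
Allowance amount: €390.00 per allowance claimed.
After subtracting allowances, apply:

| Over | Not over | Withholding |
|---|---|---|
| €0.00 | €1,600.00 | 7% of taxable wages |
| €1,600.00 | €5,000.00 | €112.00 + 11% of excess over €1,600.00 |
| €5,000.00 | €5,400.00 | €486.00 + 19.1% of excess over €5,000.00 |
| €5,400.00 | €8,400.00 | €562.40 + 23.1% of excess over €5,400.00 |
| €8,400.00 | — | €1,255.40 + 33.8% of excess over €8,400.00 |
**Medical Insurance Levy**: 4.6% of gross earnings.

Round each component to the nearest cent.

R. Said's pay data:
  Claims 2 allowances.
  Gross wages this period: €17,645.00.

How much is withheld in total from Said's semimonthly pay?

€4,928.24

Income Tax: taxable = €17,645.00 − 2×€390.00 = €16,865.00
  €1,255.40 + 33.8% × (€16,865.00 − €8,400.00) = €1,255.40 + 33.8% × €8,465.00 = €4,116.57
Medical Insurance Levy: 4.6% × €17,645.00 = €811.67
Total: €4,116.57 + €811.67 = €4,928.24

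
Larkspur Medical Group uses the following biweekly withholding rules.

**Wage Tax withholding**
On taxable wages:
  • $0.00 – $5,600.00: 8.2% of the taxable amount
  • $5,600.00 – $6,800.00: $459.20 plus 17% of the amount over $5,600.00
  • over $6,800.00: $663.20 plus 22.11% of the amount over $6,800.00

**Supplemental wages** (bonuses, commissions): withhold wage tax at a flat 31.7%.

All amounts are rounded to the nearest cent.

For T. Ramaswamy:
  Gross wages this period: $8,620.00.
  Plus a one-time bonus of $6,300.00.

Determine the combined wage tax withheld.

Wage Tax: taxable = $8,620.00
  $663.20 + 22.11% × ($8,620.00 − $6,800.00) = $663.20 + 22.11% × $1,820.00 = $1,065.60
Supplemental (31.7% flat on bonus): 31.7% × $6,300.00 = $1,997.10
Total wage tax: $1,065.60 + $1,997.10 = $3,062.70

$3,062.70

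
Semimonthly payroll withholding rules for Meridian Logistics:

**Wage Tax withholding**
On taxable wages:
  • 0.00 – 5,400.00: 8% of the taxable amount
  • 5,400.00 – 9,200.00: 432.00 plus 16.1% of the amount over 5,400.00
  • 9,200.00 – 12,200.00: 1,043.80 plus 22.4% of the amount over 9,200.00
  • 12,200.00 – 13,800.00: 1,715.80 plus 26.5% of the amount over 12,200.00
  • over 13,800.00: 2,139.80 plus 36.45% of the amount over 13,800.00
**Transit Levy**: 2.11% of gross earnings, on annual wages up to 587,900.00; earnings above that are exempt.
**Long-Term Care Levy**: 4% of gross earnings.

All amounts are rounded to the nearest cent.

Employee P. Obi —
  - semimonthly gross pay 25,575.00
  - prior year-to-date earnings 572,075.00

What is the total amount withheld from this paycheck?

Wage Tax: taxable = 25,575.00
  2,139.80 + 36.45% × (25,575.00 − 13,800.00) = 2,139.80 + 36.45% × 11,775.00 = 6,431.79
Transit Levy: cap 587,900.00 − YTD 572,075.00 = 15,825.00 subject; 2.11% × 15,825.00 = 333.91
Long-Term Care Levy: 4% × 25,575.00 = 1,023.00
Total: 6,431.79 + 333.91 + 1,023.00 = 7,788.70

7,788.70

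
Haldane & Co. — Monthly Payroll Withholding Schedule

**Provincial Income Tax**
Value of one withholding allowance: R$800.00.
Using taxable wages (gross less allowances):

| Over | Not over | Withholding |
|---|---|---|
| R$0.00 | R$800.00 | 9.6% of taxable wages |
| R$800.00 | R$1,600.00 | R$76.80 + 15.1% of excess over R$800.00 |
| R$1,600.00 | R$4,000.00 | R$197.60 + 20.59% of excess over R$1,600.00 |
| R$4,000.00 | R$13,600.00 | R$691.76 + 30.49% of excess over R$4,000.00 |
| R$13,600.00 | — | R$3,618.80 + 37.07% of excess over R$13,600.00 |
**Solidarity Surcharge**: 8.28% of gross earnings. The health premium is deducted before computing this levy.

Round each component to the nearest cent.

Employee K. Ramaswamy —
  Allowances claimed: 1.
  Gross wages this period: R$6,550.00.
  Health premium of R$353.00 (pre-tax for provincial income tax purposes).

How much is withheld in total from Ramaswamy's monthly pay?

Provincial Income Tax: taxable = R$6,550.00 − R$353.00 − 1×R$800.00 = R$5,397.00
  R$691.76 + 30.49% × (R$5,397.00 − R$4,000.00) = R$691.76 + 30.49% × R$1,397.00 = R$1,117.71
Solidarity Surcharge: 8.28% × R$6,197.00 = R$513.11
Total: R$1,117.71 + R$513.11 = R$1,630.82

R$1,630.82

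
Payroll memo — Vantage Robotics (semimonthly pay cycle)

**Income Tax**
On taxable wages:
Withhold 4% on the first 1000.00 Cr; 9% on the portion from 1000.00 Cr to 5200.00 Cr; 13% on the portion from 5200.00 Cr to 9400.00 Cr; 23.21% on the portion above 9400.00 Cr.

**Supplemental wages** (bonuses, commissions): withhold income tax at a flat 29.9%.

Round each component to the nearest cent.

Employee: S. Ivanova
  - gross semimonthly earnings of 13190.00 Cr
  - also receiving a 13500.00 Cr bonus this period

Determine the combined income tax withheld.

5880.16 Cr

Income Tax: taxable = 13190.00 Cr
  964.00 Cr + 23.21% × (13190.00 Cr − 9400.00 Cr) = 964.00 Cr + 23.21% × 3790.00 Cr = 1843.66 Cr
Supplemental (29.9% flat on bonus): 29.9% × 13500.00 Cr = 4036.50 Cr
Total income tax: 1843.66 Cr + 4036.50 Cr = 5880.16 Cr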